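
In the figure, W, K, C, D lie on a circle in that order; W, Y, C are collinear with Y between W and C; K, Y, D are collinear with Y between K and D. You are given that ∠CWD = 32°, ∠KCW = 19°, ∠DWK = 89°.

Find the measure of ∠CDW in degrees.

1. ∠KDW = 19°  [same arc WK]
2. ∠DKW = 72°  [△WKD]
3. ∠DCW = 72°  [same arc WD]
4. ∠CDW = 76°  [△WCD]

∠CDW = 76°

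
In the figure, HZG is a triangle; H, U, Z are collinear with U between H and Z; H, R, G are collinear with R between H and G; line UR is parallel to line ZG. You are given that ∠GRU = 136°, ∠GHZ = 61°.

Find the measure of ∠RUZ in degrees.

1. ∠HRU = 44°  [linear pair at R on HG]
2. ∠RHU = 61°  [U on HZ, R on HG]
3. ∠HUR = 75°  [△HUR]
4. ∠RUZ = 105°  [linear pair at U on HZ]

∠RUZ = 105°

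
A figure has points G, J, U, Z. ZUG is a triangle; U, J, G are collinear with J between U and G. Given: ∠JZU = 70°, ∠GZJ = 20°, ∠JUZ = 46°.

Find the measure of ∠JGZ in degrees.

1. ∠UJZ = 64°  [△ZUJ]
2. ∠GJZ = 116°  [linear pair at J on UG]
3. ∠JGZ = 44°  [△ZJG]

∠JGZ = 44°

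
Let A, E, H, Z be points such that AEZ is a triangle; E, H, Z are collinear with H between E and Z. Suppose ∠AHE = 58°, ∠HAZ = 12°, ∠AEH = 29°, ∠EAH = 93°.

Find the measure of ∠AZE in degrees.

∠AZE = 46°

1. ∠AHZ = 122°  [linear pair at H on EZ]
2. ∠AZH = 46°  [△AHZ]
3. ∠AZE = 46°  [H on ray ZE]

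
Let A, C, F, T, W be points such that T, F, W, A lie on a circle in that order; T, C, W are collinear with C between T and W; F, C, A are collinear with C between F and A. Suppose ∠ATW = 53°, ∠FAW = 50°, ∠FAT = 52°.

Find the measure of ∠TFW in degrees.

1. ∠FTW = 50°  [same arc FW]
2. ∠FWT = 52°  [same arc TF]
3. ∠TFW = 78°  [△TFW]

∠TFW = 78°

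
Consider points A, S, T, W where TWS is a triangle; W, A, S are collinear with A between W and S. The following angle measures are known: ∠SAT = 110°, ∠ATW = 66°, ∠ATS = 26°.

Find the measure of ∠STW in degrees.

∠STW = 92°

1. ∠AST = 44°  [△TAS]
2. ∠TAW = 70°  [linear pair at A on WS]
3. ∠AWT = 44°  [△TWA]
4. ∠TSW = 44°  [A on ray SW]
5. ∠SWT = 44°  [A on ray WS]
6. ∠STW = 92°  [△TWS]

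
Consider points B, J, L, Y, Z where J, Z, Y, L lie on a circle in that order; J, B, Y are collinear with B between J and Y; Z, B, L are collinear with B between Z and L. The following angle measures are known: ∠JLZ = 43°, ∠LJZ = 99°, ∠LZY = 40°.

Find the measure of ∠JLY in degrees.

∠JLY = 102°

1. ∠JZL = 38°  [△JZL]
2. ∠LJY = 40°  [same arc YL]
3. ∠JYL = 38°  [same arc JL]
4. ∠JLY = 102°  [△JYL]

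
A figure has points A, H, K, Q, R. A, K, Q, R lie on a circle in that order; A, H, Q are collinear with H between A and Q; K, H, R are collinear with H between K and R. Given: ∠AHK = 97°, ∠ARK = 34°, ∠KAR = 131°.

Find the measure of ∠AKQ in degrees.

∠AKQ = 78°

1. ∠AQK = 34°  [same arc AK]
2. ∠AKR = 15°  [△AKR]
3. ∠KAQ = 68°  [△AHK]
4. ∠AKQ = 78°  [△AKQ]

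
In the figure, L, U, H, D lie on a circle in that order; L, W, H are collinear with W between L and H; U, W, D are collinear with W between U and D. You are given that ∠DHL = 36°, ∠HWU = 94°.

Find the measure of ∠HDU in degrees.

1. ∠DUL = 36°  [same arc LD]
2. ∠LWU = 86°  [linear pair at W on LH]
3. ∠HLU = 58°  [△LWU]
4. ∠HDU = 58°  [same arc UH]

∠HDU = 58°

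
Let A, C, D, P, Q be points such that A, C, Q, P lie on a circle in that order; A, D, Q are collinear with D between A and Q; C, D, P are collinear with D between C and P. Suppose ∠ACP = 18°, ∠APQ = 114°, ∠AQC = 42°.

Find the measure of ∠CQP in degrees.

∠CQP = 60°

1. ∠AQP = 18°  [same arc AP]
2. ∠ACQ = 66°  [cyclic ACQP, opposite ∠C+∠P]
3. ∠PAQ = 48°  [△AQP]
4. ∠CAQ = 72°  [△ACQ]
5. ∠PCQ = 48°  [same arc QP]
6. ∠CPQ = 72°  [same arc CQ]
7. ∠CQP = 60°  [△CQP]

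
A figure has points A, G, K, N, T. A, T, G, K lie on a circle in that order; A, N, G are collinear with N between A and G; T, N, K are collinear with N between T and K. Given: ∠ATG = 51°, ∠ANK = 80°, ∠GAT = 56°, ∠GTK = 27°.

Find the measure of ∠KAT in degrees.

∠KAT = 83°

1. ∠GKT = 56°  [same arc TG]
2. ∠KGT = 97°  [△TGK]
3. ∠KAT = 83°  [cyclic ATGK, opposite ∠A+∠G]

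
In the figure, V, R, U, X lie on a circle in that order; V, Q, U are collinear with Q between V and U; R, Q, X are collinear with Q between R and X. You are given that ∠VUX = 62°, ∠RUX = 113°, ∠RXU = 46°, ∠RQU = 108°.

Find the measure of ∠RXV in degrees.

1. ∠VRX = 62°  [same arc VX]
2. ∠RVX = 67°  [cyclic VRUX, opposite ∠V+∠U]
3. ∠RXV = 51°  [△VRX]

∠RXV = 51°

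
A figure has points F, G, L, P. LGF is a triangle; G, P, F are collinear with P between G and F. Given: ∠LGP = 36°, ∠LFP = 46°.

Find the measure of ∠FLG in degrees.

1. ∠FGL = 36°  [P on ray GF]
2. ∠GFL = 46°  [P on ray FG]
3. ∠FLG = 98°  [△LGF]

∠FLG = 98°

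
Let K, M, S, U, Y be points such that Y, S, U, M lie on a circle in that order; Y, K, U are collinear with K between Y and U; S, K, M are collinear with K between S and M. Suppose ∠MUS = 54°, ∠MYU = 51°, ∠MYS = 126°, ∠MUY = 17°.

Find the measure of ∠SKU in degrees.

∠SKU = 92°

1. ∠MSU = 51°  [same arc UM]
2. ∠UMY = 112°  [△YUM]
3. ∠SMU = 75°  [△SUM]
4. ∠USY = 68°  [cyclic YSUM, opposite ∠S+∠M]
5. ∠SYU = 75°  [same arc SU]
6. ∠SUY = 37°  [△YSU]
7. ∠SKU = 92°  [△SKU]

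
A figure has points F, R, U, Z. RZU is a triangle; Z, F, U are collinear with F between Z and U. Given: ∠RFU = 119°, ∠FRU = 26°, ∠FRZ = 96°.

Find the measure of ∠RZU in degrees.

1. ∠RFZ = 61°  [linear pair at F on ZU]
2. ∠FZR = 23°  [△RZF]
3. ∠RZU = 23°  [F on ray ZU]

∠RZU = 23°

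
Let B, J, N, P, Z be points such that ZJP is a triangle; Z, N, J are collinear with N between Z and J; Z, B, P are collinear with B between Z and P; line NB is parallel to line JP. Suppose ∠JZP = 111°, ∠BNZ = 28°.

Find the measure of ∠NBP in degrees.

1. ∠BZN = 111°  [N on ZJ, B on ZP]
2. ∠NBZ = 41°  [△ZNB]
3. ∠NBP = 139°  [linear pair at B on ZP]

∠NBP = 139°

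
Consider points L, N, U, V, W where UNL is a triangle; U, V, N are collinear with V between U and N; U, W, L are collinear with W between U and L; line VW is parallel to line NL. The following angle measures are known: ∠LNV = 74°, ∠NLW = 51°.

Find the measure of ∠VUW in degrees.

1. ∠LNU = 74°  [V on ray NU]
2. ∠NLU = 51°  [W on ray LU]
3. ∠LUN = 55°  [△UNL]
4. ∠VUW = 55°  [V on UN, W on UL]

∠VUW = 55°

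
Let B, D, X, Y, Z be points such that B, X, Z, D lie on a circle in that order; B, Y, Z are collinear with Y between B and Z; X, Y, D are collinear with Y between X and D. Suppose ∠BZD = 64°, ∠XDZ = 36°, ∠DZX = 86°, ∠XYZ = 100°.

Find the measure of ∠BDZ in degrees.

1. ∠XBZ = 36°  [same arc XZ]
2. ∠DXZ = 58°  [△XZD]
3. ∠BZX = 22°  [△XYZ]
4. ∠BXZ = 122°  [△BXZ]
5. ∠BDZ = 58°  [cyclic BXZD, opposite ∠X+∠D]

∠BDZ = 58°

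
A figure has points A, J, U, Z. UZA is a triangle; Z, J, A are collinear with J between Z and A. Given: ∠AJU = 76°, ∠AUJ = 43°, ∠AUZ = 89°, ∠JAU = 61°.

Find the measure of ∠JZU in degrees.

1. ∠UAZ = 61°  [J on ray AZ]
2. ∠AZU = 30°  [△UZA]
3. ∠JZU = 30°  [J on ray ZA]

∠JZU = 30°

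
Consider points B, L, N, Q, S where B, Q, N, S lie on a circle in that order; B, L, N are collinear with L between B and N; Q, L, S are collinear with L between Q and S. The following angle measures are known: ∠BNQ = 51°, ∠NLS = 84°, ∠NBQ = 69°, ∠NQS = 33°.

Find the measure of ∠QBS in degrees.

1. ∠BSQ = 51°  [same arc BQ]
2. ∠BLQ = 84°  [vertical angles at L]
3. ∠BQS = 27°  [△BLQ]
4. ∠QBS = 102°  [△BQS]

∠QBS = 102°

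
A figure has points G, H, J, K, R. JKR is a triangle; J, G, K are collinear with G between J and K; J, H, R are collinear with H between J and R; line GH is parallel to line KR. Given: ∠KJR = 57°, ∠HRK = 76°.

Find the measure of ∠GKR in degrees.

1. ∠JRK = 76°  [H on ray RJ]
2. ∠JKR = 47°  [△JKR]
3. ∠GKR = 47°  [G on ray KJ]

∠GKR = 47°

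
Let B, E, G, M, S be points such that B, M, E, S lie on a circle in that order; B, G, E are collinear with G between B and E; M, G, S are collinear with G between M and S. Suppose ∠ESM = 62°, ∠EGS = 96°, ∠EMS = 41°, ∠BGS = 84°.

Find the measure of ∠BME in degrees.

1. ∠BES = 22°  [△EGS]
2. ∠EBS = 41°  [same arc ES]
3. ∠BSE = 117°  [△BES]
4. ∠BME = 63°  [cyclic BMES, opposite ∠M+∠S]

∠BME = 63°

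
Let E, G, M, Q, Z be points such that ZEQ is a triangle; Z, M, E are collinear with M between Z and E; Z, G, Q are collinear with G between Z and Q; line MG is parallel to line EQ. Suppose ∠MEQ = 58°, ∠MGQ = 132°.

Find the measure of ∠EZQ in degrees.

1. ∠QEZ = 58°  [M on ray EZ]
2. ∠MGZ = 48°  [linear pair at G on ZQ]
3. ∠GMZ = 58°  [MG∥EQ, corresponding at M]
4. ∠GZM = 74°  [△ZMG]
5. ∠EZQ = 74°  [M on ZE, G on ZQ]

∠EZQ = 74°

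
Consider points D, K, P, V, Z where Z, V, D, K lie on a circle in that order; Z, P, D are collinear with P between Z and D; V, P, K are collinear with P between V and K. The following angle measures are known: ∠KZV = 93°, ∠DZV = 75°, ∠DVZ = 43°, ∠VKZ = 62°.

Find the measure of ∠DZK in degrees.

1. ∠KVZ = 25°  [△ZVK]
2. ∠DKZ = 137°  [cyclic ZVDK, opposite ∠V+∠K]
3. ∠KDZ = 25°  [same arc ZK]
4. ∠DZK = 18°  [△ZDK]

∠DZK = 18°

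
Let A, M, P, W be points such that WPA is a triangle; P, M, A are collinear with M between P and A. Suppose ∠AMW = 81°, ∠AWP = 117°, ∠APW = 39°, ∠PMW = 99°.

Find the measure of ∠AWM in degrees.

∠AWM = 75°

1. ∠PAW = 24°  [△WPA]
2. ∠MAW = 24°  [M on ray AP]
3. ∠AWM = 75°  [△WMA]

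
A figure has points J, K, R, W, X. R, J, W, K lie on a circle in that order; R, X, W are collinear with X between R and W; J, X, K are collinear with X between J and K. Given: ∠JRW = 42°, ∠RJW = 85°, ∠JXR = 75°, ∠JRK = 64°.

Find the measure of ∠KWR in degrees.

∠KWR = 63°

1. ∠JKW = 42°  [same arc JW]
2. ∠KXW = 75°  [vertical angles at X]
3. ∠KWR = 63°  [△WXK]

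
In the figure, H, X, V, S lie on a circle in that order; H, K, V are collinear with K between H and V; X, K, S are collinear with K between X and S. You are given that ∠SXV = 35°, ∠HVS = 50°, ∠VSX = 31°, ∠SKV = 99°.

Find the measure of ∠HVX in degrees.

1. ∠SHV = 35°  [same arc VS]
2. ∠HSV = 95°  [△HVS]
3. ∠VHX = 31°  [same arc XV]
4. ∠HXV = 85°  [cyclic HXVS, opposite ∠X+∠S]
5. ∠HVX = 64°  [△HXV]

∠HVX = 64°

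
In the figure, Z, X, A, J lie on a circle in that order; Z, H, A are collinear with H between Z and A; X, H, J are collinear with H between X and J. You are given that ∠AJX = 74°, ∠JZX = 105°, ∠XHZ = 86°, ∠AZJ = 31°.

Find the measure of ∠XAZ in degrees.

1. ∠AHX = 94°  [linear pair at H on ZA]
2. ∠AXJ = 31°  [same arc AJ]
3. ∠XAZ = 55°  [△XHA]

∠XAZ = 55°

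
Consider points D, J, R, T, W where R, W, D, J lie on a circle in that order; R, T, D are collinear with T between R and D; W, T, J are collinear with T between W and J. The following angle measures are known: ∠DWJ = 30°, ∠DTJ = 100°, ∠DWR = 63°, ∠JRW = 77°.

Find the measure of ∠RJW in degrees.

∠RJW = 70°

1. ∠DRJ = 30°  [same arc DJ]
2. ∠JTR = 80°  [linear pair at T on RD]
3. ∠RJW = 70°  [△RTJ]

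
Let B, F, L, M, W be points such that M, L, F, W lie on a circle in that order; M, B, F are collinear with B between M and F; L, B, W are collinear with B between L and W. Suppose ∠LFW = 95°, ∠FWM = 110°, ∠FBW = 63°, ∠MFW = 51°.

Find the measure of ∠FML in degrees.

1. ∠LBM = 63°  [vertical angles at B]
2. ∠MLW = 51°  [same arc MW]
3. ∠FML = 66°  [△MBL]

∠FML = 66°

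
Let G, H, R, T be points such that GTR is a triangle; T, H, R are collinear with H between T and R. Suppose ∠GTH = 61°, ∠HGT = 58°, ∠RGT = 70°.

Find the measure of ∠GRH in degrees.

∠GRH = 49°

1. ∠GTR = 61°  [H on ray TR]
2. ∠GRT = 49°  [△GTR]
3. ∠GRH = 49°  [H on ray RT]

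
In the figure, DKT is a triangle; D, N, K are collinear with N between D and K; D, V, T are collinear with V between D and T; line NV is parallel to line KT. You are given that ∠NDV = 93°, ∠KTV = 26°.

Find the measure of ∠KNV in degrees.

1. ∠KDT = 93°  [N on DK, V on DT]
2. ∠DTK = 26°  [V on ray TD]
3. ∠DKT = 61°  [△DKT]
4. ∠DNV = 61°  [NV∥KT, corresponding at N]
5. ∠KNV = 119°  [linear pair at N on DK]

∠KNV = 119°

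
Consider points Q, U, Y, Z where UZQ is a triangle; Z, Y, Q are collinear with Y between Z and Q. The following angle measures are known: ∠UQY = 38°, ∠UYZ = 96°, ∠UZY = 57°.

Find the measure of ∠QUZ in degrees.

1. ∠UQZ = 38°  [Y on ray QZ]
2. ∠QZU = 57°  [Y on ray ZQ]
3. ∠QUZ = 85°  [△UZQ]

∠QUZ = 85°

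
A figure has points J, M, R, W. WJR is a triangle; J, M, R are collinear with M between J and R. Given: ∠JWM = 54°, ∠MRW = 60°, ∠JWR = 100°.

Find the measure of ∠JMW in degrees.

∠JMW = 106°

1. ∠JRW = 60°  [M on ray RJ]
2. ∠RJW = 20°  [△WJR]
3. ∠MJW = 20°  [M on ray JR]
4. ∠JMW = 106°  [△WJM]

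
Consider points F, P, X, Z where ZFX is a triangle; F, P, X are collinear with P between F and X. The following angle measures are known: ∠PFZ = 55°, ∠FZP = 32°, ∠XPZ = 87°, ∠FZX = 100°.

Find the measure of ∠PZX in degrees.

1. ∠XFZ = 55°  [P on ray FX]
2. ∠FXZ = 25°  [△ZFX]
3. ∠PXZ = 25°  [P on ray XF]
4. ∠PZX = 68°  [△ZPX]

∠PZX = 68°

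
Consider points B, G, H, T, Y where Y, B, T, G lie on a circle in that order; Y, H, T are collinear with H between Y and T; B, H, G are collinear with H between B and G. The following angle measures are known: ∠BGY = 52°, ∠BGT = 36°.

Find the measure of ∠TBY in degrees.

∠TBY = 92°

1. ∠BTY = 52°  [same arc YB]
2. ∠BYT = 36°  [same arc BT]
3. ∠TBY = 92°  [△YBT]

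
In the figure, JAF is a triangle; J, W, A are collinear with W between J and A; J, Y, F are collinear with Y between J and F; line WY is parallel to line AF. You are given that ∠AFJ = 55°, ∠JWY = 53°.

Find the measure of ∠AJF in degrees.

1. ∠JYW = 55°  [WY∥AF, corresponding at Y]
2. ∠WJY = 72°  [△JWY]
3. ∠AJF = 72°  [W on JA, Y on JF]

∠AJF = 72°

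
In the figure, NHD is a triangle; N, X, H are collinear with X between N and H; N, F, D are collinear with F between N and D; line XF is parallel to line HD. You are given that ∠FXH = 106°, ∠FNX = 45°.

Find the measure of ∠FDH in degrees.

1. ∠FXN = 74°  [linear pair at X on NH]
2. ∠NFX = 61°  [△NXF]
3. ∠DFX = 119°  [linear pair at F on ND]
4. ∠FDH = 61°  [XF∥HD, co-interior at D–F]

∠FDH = 61°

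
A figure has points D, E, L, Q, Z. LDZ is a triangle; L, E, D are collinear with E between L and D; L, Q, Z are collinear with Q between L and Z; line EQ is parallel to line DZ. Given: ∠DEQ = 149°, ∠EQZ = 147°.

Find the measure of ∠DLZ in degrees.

1. ∠LEQ = 31°  [linear pair at E on LD]
2. ∠EQL = 33°  [linear pair at Q on LZ]
3. ∠ELQ = 116°  [△LEQ]
4. ∠DLZ = 116°  [E on LD, Q on LZ]

∠DLZ = 116°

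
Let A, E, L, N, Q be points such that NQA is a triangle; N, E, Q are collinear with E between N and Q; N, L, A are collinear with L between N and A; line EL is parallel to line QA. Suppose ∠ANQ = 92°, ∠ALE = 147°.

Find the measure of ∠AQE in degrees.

1. ∠ENL = 92°  [E on NQ, L on NA]
2. ∠ELN = 33°  [linear pair at L on NA]
3. ∠LEN = 55°  [△NEL]
4. ∠LEQ = 125°  [linear pair at E on NQ]
5. ∠AQE = 55°  [EL∥QA, co-interior at Q–E]

∠AQE = 55°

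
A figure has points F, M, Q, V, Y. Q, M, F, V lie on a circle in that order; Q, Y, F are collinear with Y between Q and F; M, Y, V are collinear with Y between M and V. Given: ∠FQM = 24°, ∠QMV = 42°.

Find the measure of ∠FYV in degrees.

∠FYV = 114°

1. ∠FVM = 24°  [same arc MF]
2. ∠QFV = 42°  [same arc QV]
3. ∠FYV = 114°  [△FYV]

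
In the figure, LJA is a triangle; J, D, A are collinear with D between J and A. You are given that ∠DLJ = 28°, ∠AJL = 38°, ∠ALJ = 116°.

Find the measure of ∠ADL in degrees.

∠ADL = 66°

1. ∠DJL = 38°  [D on ray JA]
2. ∠JDL = 114°  [△LJD]
3. ∠ADL = 66°  [linear pair at D on JA]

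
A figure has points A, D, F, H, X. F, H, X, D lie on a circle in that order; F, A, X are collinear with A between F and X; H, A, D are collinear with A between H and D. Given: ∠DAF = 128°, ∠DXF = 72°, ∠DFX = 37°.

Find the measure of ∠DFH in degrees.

∠DFH = 93°

1. ∠FDH = 15°  [△FAD]
2. ∠DHF = 72°  [same arc FD]
3. ∠DFH = 93°  [△FHD]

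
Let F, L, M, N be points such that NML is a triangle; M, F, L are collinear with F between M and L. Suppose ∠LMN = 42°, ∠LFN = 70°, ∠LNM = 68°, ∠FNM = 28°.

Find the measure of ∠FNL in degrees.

1. ∠MLN = 70°  [△NML]
2. ∠FLN = 70°  [F on ray LM]
3. ∠FNL = 40°  [△NFL]

∠FNL = 40°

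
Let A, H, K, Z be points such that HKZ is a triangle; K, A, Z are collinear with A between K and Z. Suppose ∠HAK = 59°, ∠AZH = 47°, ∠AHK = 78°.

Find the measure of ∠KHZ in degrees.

∠KHZ = 90°

1. ∠AKH = 43°  [△HKA]
2. ∠HZK = 47°  [A on ray ZK]
3. ∠HKZ = 43°  [A on ray KZ]
4. ∠KHZ = 90°  [△HKZ]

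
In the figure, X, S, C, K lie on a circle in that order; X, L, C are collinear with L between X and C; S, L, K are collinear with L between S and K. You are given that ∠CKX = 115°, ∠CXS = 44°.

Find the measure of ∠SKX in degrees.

1. ∠CSX = 65°  [cyclic XSCK, opposite ∠S+∠K]
2. ∠SCX = 71°  [△XSC]
3. ∠SKX = 71°  [same arc XS]

∠SKX = 71°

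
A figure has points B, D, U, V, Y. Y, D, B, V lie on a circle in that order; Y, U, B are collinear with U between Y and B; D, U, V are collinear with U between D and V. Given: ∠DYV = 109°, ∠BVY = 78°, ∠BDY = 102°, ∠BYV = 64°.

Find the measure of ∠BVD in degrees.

∠BVD = 45°

1. ∠DBV = 71°  [cyclic YDBV, opposite ∠Y+∠B]
2. ∠BDV = 64°  [same arc BV]
3. ∠BVD = 45°  [△DBV]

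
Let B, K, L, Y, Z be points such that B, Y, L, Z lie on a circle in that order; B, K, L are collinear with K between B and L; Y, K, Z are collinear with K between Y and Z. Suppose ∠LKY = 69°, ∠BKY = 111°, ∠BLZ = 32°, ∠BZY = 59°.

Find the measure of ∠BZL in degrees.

1. ∠BKZ = 69°  [vertical angles at K]
2. ∠LBZ = 52°  [△BKZ]
3. ∠BZL = 96°  [△BLZ]

∠BZL = 96°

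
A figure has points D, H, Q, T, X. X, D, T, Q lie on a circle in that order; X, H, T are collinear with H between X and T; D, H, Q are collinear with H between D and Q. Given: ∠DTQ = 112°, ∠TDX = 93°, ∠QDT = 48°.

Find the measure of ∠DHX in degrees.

∠DHX = 115°

1. ∠DQT = 20°  [△DTQ]
2. ∠TQX = 87°  [cyclic XDTQ, opposite ∠D+∠Q]
3. ∠QXT = 48°  [same arc TQ]
4. ∠DXT = 20°  [same arc DT]
5. ∠QTX = 45°  [△XTQ]
6. ∠QDX = 45°  [same arc XQ]
7. ∠DHX = 115°  [△XHD]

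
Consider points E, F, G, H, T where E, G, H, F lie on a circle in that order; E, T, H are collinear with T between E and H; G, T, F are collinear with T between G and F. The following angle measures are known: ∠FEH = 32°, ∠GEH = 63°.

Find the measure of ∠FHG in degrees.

∠FHG = 85°

1. ∠FGH = 32°  [same arc HF]
2. ∠GFH = 63°  [same arc GH]
3. ∠FHG = 85°  [△GHF]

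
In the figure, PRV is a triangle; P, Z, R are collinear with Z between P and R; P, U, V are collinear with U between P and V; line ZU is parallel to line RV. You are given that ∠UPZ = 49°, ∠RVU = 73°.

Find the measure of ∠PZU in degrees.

∠PZU = 58°

1. ∠RPV = 49°  [Z on PR, U on PV]
2. ∠PVR = 73°  [U on ray VP]
3. ∠PRV = 58°  [△PRV]
4. ∠PZU = 58°  [ZU∥RV, corresponding at Z]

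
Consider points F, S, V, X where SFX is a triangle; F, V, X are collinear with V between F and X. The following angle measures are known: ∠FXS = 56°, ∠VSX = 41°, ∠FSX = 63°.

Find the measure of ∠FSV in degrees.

∠FSV = 22°

1. ∠SFX = 61°  [△SFX]
2. ∠SXV = 56°  [V on ray XF]
3. ∠SVX = 83°  [△SVX]
4. ∠SFV = 61°  [V on ray FX]
5. ∠FVS = 97°  [linear pair at V on FX]
6. ∠FSV = 22°  [△SFV]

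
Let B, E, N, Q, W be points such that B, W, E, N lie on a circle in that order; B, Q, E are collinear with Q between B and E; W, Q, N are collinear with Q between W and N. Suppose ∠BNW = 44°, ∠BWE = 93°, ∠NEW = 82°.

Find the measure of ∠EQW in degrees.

1. ∠BEW = 44°  [same arc BW]
2. ∠EBW = 43°  [△BWE]
3. ∠ENW = 43°  [same arc WE]
4. ∠EWN = 55°  [△WEN]
5. ∠EQW = 81°  [△WQE]

∠EQW = 81°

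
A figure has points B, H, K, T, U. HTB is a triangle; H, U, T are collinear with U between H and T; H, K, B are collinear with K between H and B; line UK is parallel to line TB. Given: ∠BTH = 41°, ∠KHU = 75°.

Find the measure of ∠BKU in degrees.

∠BKU = 116°

1. ∠HUK = 41°  [UK∥TB, corresponding at U]
2. ∠HKU = 64°  [△HUK]
3. ∠BKU = 116°  [linear pair at K on HB]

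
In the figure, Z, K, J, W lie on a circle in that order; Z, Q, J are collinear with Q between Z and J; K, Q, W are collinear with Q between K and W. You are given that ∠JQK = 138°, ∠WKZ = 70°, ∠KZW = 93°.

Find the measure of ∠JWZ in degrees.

1. ∠WQZ = 138°  [vertical angles at Q]
2. ∠WJZ = 70°  [same arc ZW]
3. ∠KWZ = 17°  [△ZKW]
4. ∠JZW = 25°  [△ZQW]
5. ∠JWZ = 85°  [△ZJW]

∠JWZ = 85°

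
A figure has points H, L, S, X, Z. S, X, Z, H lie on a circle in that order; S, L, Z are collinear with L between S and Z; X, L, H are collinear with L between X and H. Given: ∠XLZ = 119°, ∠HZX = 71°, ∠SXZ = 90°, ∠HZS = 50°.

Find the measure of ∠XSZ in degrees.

∠XSZ = 69°

1. ∠SLX = 61°  [linear pair at L on SZ]
2. ∠HXS = 50°  [same arc SH]
3. ∠XSZ = 69°  [△SLX]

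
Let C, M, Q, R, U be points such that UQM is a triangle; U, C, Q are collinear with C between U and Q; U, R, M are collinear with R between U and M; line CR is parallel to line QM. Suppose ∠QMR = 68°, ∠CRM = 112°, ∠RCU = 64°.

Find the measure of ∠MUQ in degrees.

∠MUQ = 48°

1. ∠QMU = 68°  [R on ray MU]
2. ∠MQU = 64°  [CR∥QM, corresponding at C]
3. ∠MUQ = 48°  [△UQM]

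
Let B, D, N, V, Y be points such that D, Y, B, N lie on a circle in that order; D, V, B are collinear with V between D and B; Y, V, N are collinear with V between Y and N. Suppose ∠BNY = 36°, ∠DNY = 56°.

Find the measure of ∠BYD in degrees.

1. ∠BDY = 36°  [same arc YB]
2. ∠DBY = 56°  [same arc DY]
3. ∠BYD = 88°  [△DYB]

∠BYD = 88°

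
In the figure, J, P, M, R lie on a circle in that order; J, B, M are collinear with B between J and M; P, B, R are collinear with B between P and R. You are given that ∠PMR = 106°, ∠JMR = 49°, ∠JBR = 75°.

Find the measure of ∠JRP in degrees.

1. ∠PJR = 74°  [cyclic JPMR, opposite ∠J+∠M]
2. ∠JPR = 49°  [same arc JR]
3. ∠JRP = 57°  [△JPR]

∠JRP = 57°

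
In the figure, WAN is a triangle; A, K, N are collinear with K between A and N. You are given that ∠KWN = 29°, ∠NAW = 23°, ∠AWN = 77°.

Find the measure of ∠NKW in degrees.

∠NKW = 71°

1. ∠ANW = 80°  [△WAN]
2. ∠KNW = 80°  [K on ray NA]
3. ∠NKW = 71°  [△WKN]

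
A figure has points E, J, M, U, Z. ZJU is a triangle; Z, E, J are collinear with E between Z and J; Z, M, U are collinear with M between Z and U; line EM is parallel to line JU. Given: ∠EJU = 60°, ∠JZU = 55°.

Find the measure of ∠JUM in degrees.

∠JUM = 65°

1. ∠UJZ = 60°  [E on ray JZ]
2. ∠JUZ = 65°  [△ZJU]
3. ∠JUM = 65°  [M on ray UZ]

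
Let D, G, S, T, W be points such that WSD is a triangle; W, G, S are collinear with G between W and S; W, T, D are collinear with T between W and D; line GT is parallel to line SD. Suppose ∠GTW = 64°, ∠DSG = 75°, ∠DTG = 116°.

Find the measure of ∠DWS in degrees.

∠DWS = 41°

1. ∠SDW = 64°  [GT∥SD, corresponding at T]
2. ∠DSW = 75°  [G on ray SW]
3. ∠DWS = 41°  [△WSD]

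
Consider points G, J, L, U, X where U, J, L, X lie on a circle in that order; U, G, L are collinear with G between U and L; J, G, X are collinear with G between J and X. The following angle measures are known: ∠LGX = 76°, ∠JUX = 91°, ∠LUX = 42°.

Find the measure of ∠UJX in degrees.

∠UJX = 55°

1. ∠UGX = 104°  [linear pair at G on UL]
2. ∠JXU = 34°  [△UGX]
3. ∠UJX = 55°  [△UJX]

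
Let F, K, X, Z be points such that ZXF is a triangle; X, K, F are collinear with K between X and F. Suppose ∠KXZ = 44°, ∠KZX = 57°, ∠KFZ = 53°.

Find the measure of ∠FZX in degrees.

∠FZX = 83°

1. ∠FXZ = 44°  [K on ray XF]
2. ∠XFZ = 53°  [K on ray FX]
3. ∠FZX = 83°  [△ZXF]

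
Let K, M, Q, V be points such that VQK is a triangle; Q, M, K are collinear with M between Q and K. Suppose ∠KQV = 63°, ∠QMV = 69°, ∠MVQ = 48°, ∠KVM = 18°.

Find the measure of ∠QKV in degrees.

∠QKV = 51°

1. ∠KMV = 111°  [linear pair at M on QK]
2. ∠MKV = 51°  [△VMK]
3. ∠QKV = 51°  [M on ray KQ]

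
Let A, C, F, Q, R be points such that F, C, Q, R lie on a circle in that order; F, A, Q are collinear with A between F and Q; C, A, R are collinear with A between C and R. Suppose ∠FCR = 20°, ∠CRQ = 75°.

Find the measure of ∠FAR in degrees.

1. ∠FQR = 20°  [same arc FR]
2. ∠QAR = 85°  [△QAR]
3. ∠FAR = 95°  [linear pair at A on FQ]

∠FAR = 95°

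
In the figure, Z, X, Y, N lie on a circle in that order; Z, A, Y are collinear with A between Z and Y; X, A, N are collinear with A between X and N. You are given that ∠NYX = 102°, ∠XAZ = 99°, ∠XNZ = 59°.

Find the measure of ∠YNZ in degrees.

1. ∠NZX = 78°  [cyclic ZXYN, opposite ∠Z+∠Y]
2. ∠NAY = 99°  [vertical angles at A]
3. ∠NXZ = 43°  [△ZXN]
4. ∠NAZ = 81°  [linear pair at A on ZY]
5. ∠NYZ = 43°  [same arc ZN]
6. ∠NZY = 40°  [△ZAN]
7. ∠YNZ = 97°  [△ZYN]

∠YNZ = 97°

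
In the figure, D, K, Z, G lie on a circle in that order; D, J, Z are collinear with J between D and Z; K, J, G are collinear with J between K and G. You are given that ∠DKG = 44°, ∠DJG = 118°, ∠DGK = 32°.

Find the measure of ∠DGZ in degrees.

1. ∠DZG = 44°  [same arc DG]
2. ∠GDZ = 30°  [△DJG]
3. ∠DGZ = 106°  [△DZG]

∠DGZ = 106°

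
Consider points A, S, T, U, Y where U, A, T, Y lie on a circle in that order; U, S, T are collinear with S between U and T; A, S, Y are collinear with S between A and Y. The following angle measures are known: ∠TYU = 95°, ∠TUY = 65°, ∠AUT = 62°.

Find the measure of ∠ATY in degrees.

1. ∠TAY = 65°  [same arc TY]
2. ∠AYT = 62°  [same arc AT]
3. ∠ATY = 53°  [△ATY]

∠ATY = 53°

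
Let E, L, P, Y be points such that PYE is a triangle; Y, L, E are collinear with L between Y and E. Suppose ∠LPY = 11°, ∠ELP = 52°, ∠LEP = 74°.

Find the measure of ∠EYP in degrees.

∠EYP = 41°

1. ∠PLY = 128°  [linear pair at L on YE]
2. ∠LYP = 41°  [△PYL]
3. ∠EYP = 41°  [L on ray YE]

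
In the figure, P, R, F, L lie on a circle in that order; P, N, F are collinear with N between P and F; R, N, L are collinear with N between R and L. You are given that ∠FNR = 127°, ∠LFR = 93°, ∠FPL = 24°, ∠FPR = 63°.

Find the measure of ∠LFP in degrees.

∠LFP = 64°

1. ∠LNP = 127°  [vertical angles at N]
2. ∠FLR = 63°  [same arc RF]
3. ∠FNL = 53°  [linear pair at N on PF]
4. ∠LFP = 64°  [△FNL]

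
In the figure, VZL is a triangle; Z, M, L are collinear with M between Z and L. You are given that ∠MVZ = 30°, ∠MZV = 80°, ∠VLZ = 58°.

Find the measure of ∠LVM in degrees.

∠LVM = 12°

1. ∠VMZ = 70°  [△VZM]
2. ∠MLV = 58°  [M on ray LZ]
3. ∠LMV = 110°  [linear pair at M on ZL]
4. ∠LVM = 12°  [△VML]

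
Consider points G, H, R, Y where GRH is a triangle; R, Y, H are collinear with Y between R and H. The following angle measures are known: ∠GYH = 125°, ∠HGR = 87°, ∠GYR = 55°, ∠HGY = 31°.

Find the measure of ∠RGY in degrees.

∠RGY = 56°

1. ∠GHY = 24°  [△GYH]
2. ∠GHR = 24°  [Y on ray HR]
3. ∠GRH = 69°  [△GRH]
4. ∠GRY = 69°  [Y on ray RH]
5. ∠RGY = 56°  [△GRY]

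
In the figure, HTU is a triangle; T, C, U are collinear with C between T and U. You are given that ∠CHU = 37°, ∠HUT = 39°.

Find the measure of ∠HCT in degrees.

∠HCT = 76°

1. ∠CUH = 39°  [C on ray UT]
2. ∠HCU = 104°  [△HCU]
3. ∠HCT = 76°  [linear pair at C on TU]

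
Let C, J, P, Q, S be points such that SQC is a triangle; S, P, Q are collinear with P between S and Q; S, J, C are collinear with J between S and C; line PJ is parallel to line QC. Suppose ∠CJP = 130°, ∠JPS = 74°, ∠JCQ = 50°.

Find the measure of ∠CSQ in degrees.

1. ∠PJS = 50°  [linear pair at J on SC]
2. ∠JSP = 56°  [△SPJ]
3. ∠CSQ = 56°  [P on SQ, J on SC]

∠CSQ = 56°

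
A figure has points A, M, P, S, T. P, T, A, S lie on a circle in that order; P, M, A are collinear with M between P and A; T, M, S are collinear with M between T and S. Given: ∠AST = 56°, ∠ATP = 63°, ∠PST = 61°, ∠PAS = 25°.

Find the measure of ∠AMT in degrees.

∠AMT = 81°

1. ∠APT = 56°  [same arc TA]
2. ∠PTS = 25°  [same arc PS]
3. ∠PMT = 99°  [△PMT]
4. ∠AMT = 81°  [linear pair at M on PA]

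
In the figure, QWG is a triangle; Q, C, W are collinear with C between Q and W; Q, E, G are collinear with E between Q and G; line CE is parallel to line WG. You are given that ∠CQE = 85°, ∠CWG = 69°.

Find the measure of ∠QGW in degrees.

∠QGW = 26°

1. ∠GQW = 85°  [C on QW, E on QG]
2. ∠GWQ = 69°  [C on ray WQ]
3. ∠QGW = 26°  [△QWG]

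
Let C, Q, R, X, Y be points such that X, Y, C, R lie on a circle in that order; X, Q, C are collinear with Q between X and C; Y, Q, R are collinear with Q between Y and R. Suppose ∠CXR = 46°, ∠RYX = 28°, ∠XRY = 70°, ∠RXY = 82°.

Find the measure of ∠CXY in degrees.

∠CXY = 36°

1. ∠CYR = 46°  [same arc CR]
2. ∠RCY = 98°  [cyclic XYCR, opposite ∠X+∠C]
3. ∠CRY = 36°  [△YCR]
4. ∠CXY = 36°  [same arc YC]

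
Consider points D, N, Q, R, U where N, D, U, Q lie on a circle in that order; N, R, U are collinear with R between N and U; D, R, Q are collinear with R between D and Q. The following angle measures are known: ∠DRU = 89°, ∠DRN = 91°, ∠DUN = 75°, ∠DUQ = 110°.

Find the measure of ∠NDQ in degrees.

1. ∠DQN = 75°  [same arc ND]
2. ∠DNQ = 70°  [cyclic NDUQ, opposite ∠N+∠U]
3. ∠NDQ = 35°  [△NDQ]

∠NDQ = 35°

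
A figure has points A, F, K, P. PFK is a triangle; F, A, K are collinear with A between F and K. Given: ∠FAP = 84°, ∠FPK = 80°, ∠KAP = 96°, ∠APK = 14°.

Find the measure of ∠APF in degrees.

1. ∠AKP = 70°  [△PAK]
2. ∠FKP = 70°  [A on ray KF]
3. ∠KFP = 30°  [△PFK]
4. ∠AFP = 30°  [A on ray FK]
5. ∠APF = 66°  [△PFA]

∠APF = 66°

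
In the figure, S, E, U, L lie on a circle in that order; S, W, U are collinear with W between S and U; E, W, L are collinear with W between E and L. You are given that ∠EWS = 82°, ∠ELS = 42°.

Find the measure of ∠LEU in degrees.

∠LEU = 40°

1. ∠EWU = 98°  [linear pair at W on SU]
2. ∠EUS = 42°  [same arc SE]
3. ∠LEU = 40°  [△EWU]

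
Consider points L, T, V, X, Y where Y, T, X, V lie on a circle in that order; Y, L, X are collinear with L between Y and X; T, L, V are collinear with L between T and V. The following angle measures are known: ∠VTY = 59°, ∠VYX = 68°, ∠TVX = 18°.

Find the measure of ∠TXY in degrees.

1. ∠VXY = 59°  [same arc YV]
2. ∠XVY = 53°  [△YXV]
3. ∠TYX = 18°  [same arc TX]
4. ∠XTY = 127°  [cyclic YTXV, opposite ∠T+∠V]
5. ∠TXY = 35°  [△YTX]

∠TXY = 35°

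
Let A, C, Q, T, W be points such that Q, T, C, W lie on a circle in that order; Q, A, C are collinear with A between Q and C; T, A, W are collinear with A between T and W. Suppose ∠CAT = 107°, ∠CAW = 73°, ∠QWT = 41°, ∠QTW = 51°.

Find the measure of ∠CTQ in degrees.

1. ∠QAT = 73°  [linear pair at A on QC]
2. ∠QCT = 41°  [same arc QT]
3. ∠CQT = 56°  [△QAT]
4. ∠CTQ = 83°  [△QTC]

∠CTQ = 83°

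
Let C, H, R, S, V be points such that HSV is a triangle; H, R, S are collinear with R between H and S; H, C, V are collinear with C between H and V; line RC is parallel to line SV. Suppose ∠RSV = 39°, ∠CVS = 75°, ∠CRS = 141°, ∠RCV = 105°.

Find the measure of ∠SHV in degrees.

1. ∠HSV = 39°  [R on ray SH]
2. ∠HVS = 75°  [C on ray VH]
3. ∠SHV = 66°  [△HSV]

∠SHV = 66°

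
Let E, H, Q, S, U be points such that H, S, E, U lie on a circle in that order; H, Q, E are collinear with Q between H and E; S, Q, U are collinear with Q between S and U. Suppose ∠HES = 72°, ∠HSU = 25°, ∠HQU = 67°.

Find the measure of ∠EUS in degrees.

∠EUS = 42°

1. ∠HEU = 25°  [same arc HU]
2. ∠EQU = 113°  [linear pair at Q on HE]
3. ∠EUS = 42°  [△EQU]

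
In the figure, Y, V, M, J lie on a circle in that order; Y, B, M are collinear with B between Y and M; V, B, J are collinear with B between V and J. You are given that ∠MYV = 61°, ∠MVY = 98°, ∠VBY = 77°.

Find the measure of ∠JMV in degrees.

1. ∠MJV = 61°  [same arc VM]
2. ∠VMY = 21°  [△YVM]
3. ∠MBV = 103°  [linear pair at B on YM]
4. ∠JVM = 56°  [△VBM]
5. ∠JMV = 63°  [△VMJ]

∠JMV = 63°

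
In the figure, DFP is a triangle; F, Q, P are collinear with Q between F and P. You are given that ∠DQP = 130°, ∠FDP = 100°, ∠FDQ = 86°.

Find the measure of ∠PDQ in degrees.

1. ∠DQF = 50°  [linear pair at Q on FP]
2. ∠DFQ = 44°  [△DFQ]
3. ∠DFP = 44°  [Q on ray FP]
4. ∠DPF = 36°  [△DFP]
5. ∠DPQ = 36°  [Q on ray PF]
6. ∠PDQ = 14°  [△DQP]

∠PDQ = 14°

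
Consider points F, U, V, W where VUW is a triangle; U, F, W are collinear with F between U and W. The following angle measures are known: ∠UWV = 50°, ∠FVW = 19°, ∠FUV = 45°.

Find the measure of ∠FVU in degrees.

∠FVU = 66°

1. ∠FWV = 50°  [F on ray WU]
2. ∠VFW = 111°  [△VFW]
3. ∠UFV = 69°  [linear pair at F on UW]
4. ∠FVU = 66°  [△VUF]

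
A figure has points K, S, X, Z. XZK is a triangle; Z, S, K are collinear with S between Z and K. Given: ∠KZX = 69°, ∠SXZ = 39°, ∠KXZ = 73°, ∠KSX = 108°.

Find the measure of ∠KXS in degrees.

1. ∠XKZ = 38°  [△XZK]
2. ∠SKX = 38°  [S on ray KZ]
3. ∠KXS = 34°  [△XSK]

∠KXS = 34°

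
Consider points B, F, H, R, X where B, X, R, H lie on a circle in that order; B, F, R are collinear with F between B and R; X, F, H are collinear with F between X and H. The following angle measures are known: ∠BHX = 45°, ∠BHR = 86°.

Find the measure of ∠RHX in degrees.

∠RHX = 41°

1. ∠BRX = 45°  [same arc BX]
2. ∠BXR = 94°  [cyclic BXRH, opposite ∠X+∠H]
3. ∠RBX = 41°  [△BXR]
4. ∠RHX = 41°  [same arc XR]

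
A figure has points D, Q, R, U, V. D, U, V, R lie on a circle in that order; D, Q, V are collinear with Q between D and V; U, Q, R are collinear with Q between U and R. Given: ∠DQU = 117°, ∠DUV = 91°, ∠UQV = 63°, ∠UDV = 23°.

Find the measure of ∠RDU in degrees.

1. ∠DUR = 40°  [△DQU]
2. ∠DVU = 66°  [△DUV]
3. ∠DRU = 66°  [same arc DU]
4. ∠RDU = 74°  [△DUR]

∠RDU = 74°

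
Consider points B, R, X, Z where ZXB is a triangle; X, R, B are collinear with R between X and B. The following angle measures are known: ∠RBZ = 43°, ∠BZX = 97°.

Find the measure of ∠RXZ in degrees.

∠RXZ = 40°

1. ∠XBZ = 43°  [R on ray BX]
2. ∠BXZ = 40°  [△ZXB]
3. ∠RXZ = 40°  [R on ray XB]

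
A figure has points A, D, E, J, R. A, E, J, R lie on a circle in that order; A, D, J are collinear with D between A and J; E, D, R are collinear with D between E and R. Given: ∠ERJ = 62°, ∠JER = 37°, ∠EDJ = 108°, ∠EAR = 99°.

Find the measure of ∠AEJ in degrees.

1. ∠EAJ = 62°  [same arc EJ]
2. ∠AJE = 35°  [△EDJ]
3. ∠AEJ = 83°  [△AEJ]

∠AEJ = 83°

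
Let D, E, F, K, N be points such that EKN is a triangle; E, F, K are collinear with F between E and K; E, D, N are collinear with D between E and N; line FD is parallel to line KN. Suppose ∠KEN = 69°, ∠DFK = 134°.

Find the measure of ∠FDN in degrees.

1. ∠DEF = 69°  [F on EK, D on EN]
2. ∠DFE = 46°  [linear pair at F on EK]
3. ∠EDF = 65°  [△EFD]
4. ∠FDN = 115°  [linear pair at D on EN]

∠FDN = 115°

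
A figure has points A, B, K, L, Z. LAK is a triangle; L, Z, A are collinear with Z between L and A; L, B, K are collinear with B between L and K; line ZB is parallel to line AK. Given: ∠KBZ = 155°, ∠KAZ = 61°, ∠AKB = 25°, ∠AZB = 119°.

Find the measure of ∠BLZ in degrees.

1. ∠LBZ = 25°  [linear pair at B on LK]
2. ∠BZL = 61°  [linear pair at Z on LA]
3. ∠BLZ = 94°  [△LZB]

∠BLZ = 94°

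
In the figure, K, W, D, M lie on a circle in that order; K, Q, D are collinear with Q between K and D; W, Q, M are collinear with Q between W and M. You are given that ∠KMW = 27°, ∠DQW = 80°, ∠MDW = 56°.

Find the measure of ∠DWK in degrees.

1. ∠KDW = 27°  [same arc KW]
2. ∠DWM = 73°  [△WQD]
3. ∠DMW = 51°  [△WDM]
4. ∠DKW = 51°  [same arc WD]
5. ∠DWK = 102°  [△KWD]

∠DWK = 102°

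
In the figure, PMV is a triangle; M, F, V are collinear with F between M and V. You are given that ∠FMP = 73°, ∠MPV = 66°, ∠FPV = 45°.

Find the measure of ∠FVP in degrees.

∠FVP = 41°

1. ∠PMV = 73°  [F on ray MV]
2. ∠MVP = 41°  [△PMV]
3. ∠FVP = 41°  [F on ray VM]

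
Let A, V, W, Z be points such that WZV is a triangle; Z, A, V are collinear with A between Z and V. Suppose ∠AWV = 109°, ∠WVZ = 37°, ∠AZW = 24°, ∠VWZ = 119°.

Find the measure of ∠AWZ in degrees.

∠AWZ = 10°

1. ∠AVW = 37°  [A on ray VZ]
2. ∠VAW = 34°  [△WAV]
3. ∠WAZ = 146°  [linear pair at A on ZV]
4. ∠AWZ = 10°  [△WZA]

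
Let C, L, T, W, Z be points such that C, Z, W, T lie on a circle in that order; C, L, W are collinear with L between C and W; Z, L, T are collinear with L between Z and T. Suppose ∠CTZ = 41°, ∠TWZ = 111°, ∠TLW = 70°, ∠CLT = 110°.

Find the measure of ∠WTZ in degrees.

1. ∠CWZ = 41°  [same arc CZ]
2. ∠WLZ = 110°  [vertical angles at L]
3. ∠TZW = 29°  [△ZLW]
4. ∠WTZ = 40°  [△ZWT]

∠WTZ = 40°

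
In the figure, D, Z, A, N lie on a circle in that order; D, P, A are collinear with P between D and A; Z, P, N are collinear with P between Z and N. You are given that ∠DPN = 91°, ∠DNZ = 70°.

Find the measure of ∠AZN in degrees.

∠AZN = 19°

1. ∠APZ = 91°  [vertical angles at P]
2. ∠DAZ = 70°  [same arc DZ]
3. ∠AZN = 19°  [△ZPA]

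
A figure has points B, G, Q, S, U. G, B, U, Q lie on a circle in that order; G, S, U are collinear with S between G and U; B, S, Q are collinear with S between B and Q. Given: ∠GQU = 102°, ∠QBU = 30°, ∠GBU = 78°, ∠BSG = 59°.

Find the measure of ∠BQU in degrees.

1. ∠QGU = 30°  [same arc UQ]
2. ∠QSU = 59°  [vertical angles at S]
3. ∠GUQ = 48°  [△GUQ]
4. ∠BQU = 73°  [△USQ]

∠BQU = 73°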